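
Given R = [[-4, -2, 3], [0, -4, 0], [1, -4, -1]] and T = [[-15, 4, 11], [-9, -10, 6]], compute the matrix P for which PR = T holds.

P = [[4, -4, 1], [3, -2, 3]]

R is on the right of P, so right-multiply by R⁻¹: P = TR⁻¹.
det R = -4; the adjugate gives R⁻¹ = [[-1, 7/2, -3], [0, -1/4, 0], [-1, 9/2, -4]].
P = TR⁻¹ = [[-15, 4, 11], [-9, -10, 6]] · [[-1, 7/2, -3], [0, -1/4, 0], [-1, 9/2, -4]] = [[4, -4, 1], [3, -2, 3]].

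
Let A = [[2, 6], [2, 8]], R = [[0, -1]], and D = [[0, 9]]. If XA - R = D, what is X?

X = [[-4, 4]]

XA = D + R = [[0, 8]].
A is on the right of X, so right-multiply by A⁻¹: X = (D + R)A⁻¹.
det A = 4; the adjugate gives A⁻¹ = [[2, -3/2], [-1/2, 1/2]].
X = (D + R)A⁻¹ = [[-4, 4]].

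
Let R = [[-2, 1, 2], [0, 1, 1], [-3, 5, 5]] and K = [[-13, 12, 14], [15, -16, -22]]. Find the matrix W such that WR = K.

Right-multiplying both sides by R⁻¹ gives W = KR⁻¹.
det R = 3; the adjugate gives R⁻¹ = [[0, 5/3, -1/3], [-1, -4/3, 2/3], [1, 7/3, -2/3]].
W = KR⁻¹ = [[-13, 12, 14], [15, -16, -22]] · [[0, 5/3, -1/3], [-1, -4/3, 2/3], [1, 7/3, -2/3]] = [[2, -5, 3], [-6, -5, -1]].

W = [[2, -5, 3], [-6, -5, -1]]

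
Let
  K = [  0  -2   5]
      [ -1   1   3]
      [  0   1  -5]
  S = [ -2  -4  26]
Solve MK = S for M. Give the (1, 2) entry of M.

Right-multiplying both sides by K⁻¹ gives M = SK⁻¹.
det K = 5; the adjugate gives K⁻¹ = [[-8/5, -1, -11/5], [-1, 0, -1], [-1/5, 0, -2/5]].
M = SK⁻¹ = [[-2, -4, 26]] · [[-8/5, -1, -11/5], [-1, 0, -1], [-1/5, 0, -2/5]] = [[2, 2, -2]].

2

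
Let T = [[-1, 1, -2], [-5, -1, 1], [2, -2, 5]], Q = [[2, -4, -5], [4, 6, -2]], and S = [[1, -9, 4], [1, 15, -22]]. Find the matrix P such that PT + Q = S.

P = [[-4, 1, 0], [2, -1, -3]]

PT = S − Q = [[-1, -5, 9], [-3, 9, -20]].
Right-multiplying both sides by T⁻¹ gives P = (S − Q)T⁻¹.
T has determinant 6; T⁻¹ = [[-1/2, -1/6, -1/6], [9/2, -1/6, 11/6], [2, 0, 1]].
P = (S − Q)T⁻¹ = [[-4, 1, 0], [2, -1, -3]].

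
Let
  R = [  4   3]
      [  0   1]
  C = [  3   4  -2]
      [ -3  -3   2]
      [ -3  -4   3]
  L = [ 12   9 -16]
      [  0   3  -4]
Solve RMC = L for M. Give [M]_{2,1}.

-1

M = R⁻¹LC⁻¹ (apply R⁻¹ on the left and C⁻¹ on the right).
R has determinant 4; R⁻¹ = [[1/4, -3/4], [0, 1]].
det C = 3; the adjugate gives C⁻¹ = [[-1/3, -4/3, 2/3], [1, 1, 0], [1, 0, 1]].
R⁻¹L = [[3, 0, -1], [0, 3, -4]].
M = (R⁻¹L)C⁻¹ = [[-2, -4, 1], [-1, 3, -4]].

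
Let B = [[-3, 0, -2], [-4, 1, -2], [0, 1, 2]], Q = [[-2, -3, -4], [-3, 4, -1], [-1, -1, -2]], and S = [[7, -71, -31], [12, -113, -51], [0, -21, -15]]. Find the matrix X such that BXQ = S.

X = [[-5, 3, 2], [0, -3, 5], [0, 0, 2]]

Isolating X: multiply by B⁻¹ from the left and Q⁻¹ from the right, so X = B⁻¹SQ⁻¹.
det B = -4; the adjugate gives B⁻¹ = [[-1, 1/2, -1/2], [-2, 3/2, -1/2], [1, -3/4, 3/4]].
Q has determinant 5; Q⁻¹ = [[-9/5, -2/5, 19/5], [-1, 0, 2], [7/5, 1/5, -17/5]].
B⁻¹S = [[-1, 25, 13], [4, -17, -7], [-2, -2, -4]].
X = (B⁻¹S)Q⁻¹ = [[-5, 3, 2], [0, -3, 5], [0, 0, 2]].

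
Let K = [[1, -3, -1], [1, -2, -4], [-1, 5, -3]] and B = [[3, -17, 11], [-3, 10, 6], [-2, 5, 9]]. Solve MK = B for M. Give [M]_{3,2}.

-5

K is on the right of M, so right-multiply by K⁻¹: M = BK⁻¹.
det K = 2, so K⁻¹ = [[13, -7, 5], [7/2, -2, 3/2], [3/2, -1, 1/2]].
M = BK⁻¹ = [[3, -17, 11], [-3, 10, 6], [-2, 5, 9]] · [[13, -7, 5], [7/2, -2, 3/2], [3/2, -1, 1/2]] = [[-4, 2, -5], [5, -5, 3], [5, -5, 2]].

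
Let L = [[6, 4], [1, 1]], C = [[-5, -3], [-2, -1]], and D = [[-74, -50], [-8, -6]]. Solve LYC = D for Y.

Y = L⁻¹DC⁻¹ (apply L⁻¹ on the left and C⁻¹ on the right).
L has determinant 2; L⁻¹ = [[1/2, -2], [-1/2, 3]].
det C = -1, so C⁻¹ = [[1, -3], [-2, 5]].
L⁻¹D = [[-21, -13], [13, 7]].
Y = (L⁻¹D)C⁻¹ = [[5, -2], [-1, -4]].

Y = [[5, -2], [-1, -4]]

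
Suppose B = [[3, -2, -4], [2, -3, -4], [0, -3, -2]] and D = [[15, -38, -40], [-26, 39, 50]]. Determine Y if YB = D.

Since B sits to the right of Y, Y = DB⁻¹.
B has determinant -2; B⁻¹ = [[3, -4, 2], [-2, 3, -2], [3, -9/2, 5/2]].
Y = DB⁻¹ = [[15, -38, -40], [-26, 39, 50]] · [[3, -4, 2], [-2, 3, -2], [3, -9/2, 5/2]] = [[1, 6, 6], [-6, -4, -5]].

Y = [[1, 6, 6], [-6, -4, -5]]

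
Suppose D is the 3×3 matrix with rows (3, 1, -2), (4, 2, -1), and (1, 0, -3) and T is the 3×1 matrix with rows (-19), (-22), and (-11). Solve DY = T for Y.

D is on the left of Y, so left-multiply by D⁻¹: Y = D⁻¹T.
det D = -3, so D⁻¹ = [[2, -1, -1], [-11/3, 7/3, 5/3], [2/3, -1/3, -2/3]].
Y = D⁻¹T = [[2, -1, -1], [-11/3, 7/3, 5/3], [2/3, -1/3, -2/3]] · [[-19], [-22], [-11]] = [[-5], [0], [2]].

Y = [[-5], [0], [2]]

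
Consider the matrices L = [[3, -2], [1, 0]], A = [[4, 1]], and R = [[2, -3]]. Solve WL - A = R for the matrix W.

W = [[1, 3]]

WL = R + A = [[6, -2]].
Since L sits to the right of W, W = (R + A)L⁻¹.
det L = 2; the adjugate gives L⁻¹ = [[0, 1], [-1/2, 3/2]].
W = (R + A)L⁻¹ = [[1, 3]].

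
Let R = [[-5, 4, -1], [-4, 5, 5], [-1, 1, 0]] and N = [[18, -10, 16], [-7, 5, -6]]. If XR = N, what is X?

Right-multiplying both sides by R⁻¹ gives X = NR⁻¹.
R has determinant 4; R⁻¹ = [[-5/4, -1/4, 25/4], [-5/4, -1/4, 29/4], [1/4, 1/4, -9/4]].
X = NR⁻¹ = [[18, -10, 16], [-7, 5, -6]] · [[-5/4, -1/4, 25/4], [-5/4, -1/4, 29/4], [1/4, 1/4, -9/4]] = [[-6, 2, 4], [1, -1, 6]].

X = [[-6, 2, 4], [1, -1, 6]]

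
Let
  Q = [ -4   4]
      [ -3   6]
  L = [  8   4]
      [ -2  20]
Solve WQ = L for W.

W = [[-5, 4], [-4, 6]]

Right-multiplying both sides by Q⁻¹ gives W = LQ⁻¹.
Q has determinant -12; Q⁻¹ = [[-1/2, 1/3], [-1/4, 1/3]].
W = LQ⁻¹ = [[8, 4], [-2, 20]] · [[-1/2, 1/3], [-1/4, 1/3]] = [[-5, 4], [-4, 6]].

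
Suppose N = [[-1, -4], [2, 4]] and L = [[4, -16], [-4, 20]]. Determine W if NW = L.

W = [[0, 4], [-1, 3]]

N is on the left of W, so left-multiply by N⁻¹: W = N⁻¹L.
det N = 4; the adjugate gives N⁻¹ = [[1, 1], [-1/2, -1/4]].
W = N⁻¹L = [[1, 1], [-1/2, -1/4]] · [[4, -16], [-4, 20]] = [[0, 4], [-1, 3]].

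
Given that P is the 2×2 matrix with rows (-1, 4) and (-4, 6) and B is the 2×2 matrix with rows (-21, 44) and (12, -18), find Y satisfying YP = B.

Y = [[5, 4], [0, -3]]

Since P sits to the right of Y, Y = BP⁻¹.
det P = 10; the adjugate gives P⁻¹ = [[3/5, -2/5], [2/5, -1/10]].
Y = BP⁻¹ = [[-21, 44], [12, -18]] · [[3/5, -2/5], [2/5, -1/10]] = [[5, 4], [0, -3]].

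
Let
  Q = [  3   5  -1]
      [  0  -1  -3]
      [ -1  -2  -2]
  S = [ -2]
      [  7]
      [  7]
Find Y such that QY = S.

Q is on the left of Y, so left-multiply by Q⁻¹: Y = Q⁻¹S.
det Q = 4, so Q⁻¹ = [[-1, 3, -4], [3/4, -7/4, 9/4], [-1/4, 1/4, -3/4]].
Y = Q⁻¹S = [[-1, 3, -4], [3/4, -7/4, 9/4], [-1/4, 1/4, -3/4]] · [[-2], [7], [7]] = [[-5], [2], [-3]].

Y = [[-5], [2], [-3]]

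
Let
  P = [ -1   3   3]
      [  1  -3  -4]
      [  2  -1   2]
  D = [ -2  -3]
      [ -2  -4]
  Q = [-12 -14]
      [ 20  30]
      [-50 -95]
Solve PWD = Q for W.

Isolating W: multiply by P⁻¹ from the left and D⁻¹ from the right, so W = P⁻¹QD⁻¹.
P has determinant -5; P⁻¹ = [[2, 9/5, 3/5], [2, 8/5, 1/5], [-1, -1, 0]].
D has determinant 2; D⁻¹ = [[-2, 3/2], [1, -1]].
P⁻¹Q = [[-18, -31], [-2, 1], [-8, -16]].
W = (P⁻¹Q)D⁻¹ = [[5, 4], [5, -4], [0, 4]].

W = [[5, 4], [5, -4], [0, 4]]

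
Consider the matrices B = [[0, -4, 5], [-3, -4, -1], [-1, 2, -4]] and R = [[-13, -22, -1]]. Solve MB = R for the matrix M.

B is on the right of M, so right-multiply by B⁻¹: M = RB⁻¹.
det B = -6, so B⁻¹ = [[-3, 1, -4], [11/6, -5/6, 5/2], [5/3, -2/3, 2]].
M = RB⁻¹ = [[-13, -22, -1]] · [[-3, 1, -4], [11/6, -5/6, 5/2], [5/3, -2/3, 2]] = [[-3, 6, -5]].

M = [[-3, 6, -5]]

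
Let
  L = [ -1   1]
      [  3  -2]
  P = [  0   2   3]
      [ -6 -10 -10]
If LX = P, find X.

Since L multiplies X on the left, X = L⁻¹P.
det L = -1; the adjugate gives L⁻¹ = [[2, 1], [3, 1]].
X = L⁻¹P = [[2, 1], [3, 1]] · [[0, 2, 3], [-6, -10, -10]] = [[-6, -6, -4], [-6, -4, -1]].

X = [[-6, -6, -4], [-6, -4, -1]]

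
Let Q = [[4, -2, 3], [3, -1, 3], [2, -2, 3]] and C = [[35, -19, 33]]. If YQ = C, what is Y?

Y = [[5, 3, 3]]

Right-multiplying both sides by Q⁻¹ gives Y = CQ⁻¹.
det Q = 6; the adjugate gives Q⁻¹ = [[1/2, 0, -1/2], [-1/2, 1, -1/2], [-2/3, 2/3, 1/3]].
Y = CQ⁻¹ = [[35, -19, 33]] · [[1/2, 0, -1/2], [-1/2, 1, -1/2], [-2/3, 2/3, 1/3]] = [[5, 3, 3]].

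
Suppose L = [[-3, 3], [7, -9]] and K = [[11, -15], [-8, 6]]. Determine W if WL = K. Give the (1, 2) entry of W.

2

L is on the right of W, so right-multiply by L⁻¹: W = KL⁻¹.
L has determinant 6; L⁻¹ = [[-3/2, -1/2], [-7/6, -1/2]].
W = KL⁻¹ = [[11, -15], [-8, 6]] · [[-3/2, -1/2], [-7/6, -1/2]] = [[1, 2], [5, 1]].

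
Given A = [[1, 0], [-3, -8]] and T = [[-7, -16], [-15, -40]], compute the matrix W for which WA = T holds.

W = [[-1, 2], [0, 5]]

A is on the right of W, so right-multiply by A⁻¹: W = TA⁻¹.
det A = -8, so A⁻¹ = [[1, 0], [-3/8, -1/8]].
W = TA⁻¹ = [[-7, -16], [-15, -40]] · [[1, 0], [-3/8, -1/8]] = [[-1, 2], [0, 5]].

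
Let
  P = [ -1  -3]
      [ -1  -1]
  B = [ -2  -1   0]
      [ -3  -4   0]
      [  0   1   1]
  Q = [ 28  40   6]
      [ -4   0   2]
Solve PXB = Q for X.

X = [[-4, -4, 0], [2, 4, -2]]

Left-multiply by P⁻¹ and right-multiply by B⁻¹: X = P⁻¹QB⁻¹.
P has determinant -2; P⁻¹ = [[1/2, -3/2], [-1/2, 1/2]].
det B = 5; the adjugate gives B⁻¹ = [[-4/5, 1/5, 0], [3/5, -2/5, 0], [-3/5, 2/5, 1]].
P⁻¹Q = [[20, 20, 0], [-16, -20, -2]].
X = (P⁻¹Q)B⁻¹ = [[-4, -4, 0], [2, 4, -2]].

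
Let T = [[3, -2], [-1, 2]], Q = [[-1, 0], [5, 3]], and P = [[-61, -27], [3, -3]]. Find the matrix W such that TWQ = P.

Left-multiply by T⁻¹ and right-multiply by Q⁻¹: W = T⁻¹PQ⁻¹.
T has determinant 4; T⁻¹ = [[1/2, 1/2], [1/4, 3/4]].
Q has determinant -3; Q⁻¹ = [[-1, 0], [5/3, 1/3]].
T⁻¹P = [[-29, -15], [-13, -9]].
W = (T⁻¹P)Q⁻¹ = [[4, -5], [-2, -3]].

W = [[4, -5], [-2, -3]]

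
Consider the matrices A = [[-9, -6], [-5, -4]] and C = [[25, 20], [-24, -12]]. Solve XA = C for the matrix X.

Since A sits to the right of X, X = CA⁻¹.
det A = 6, so A⁻¹ = [[-2/3, 1], [5/6, -3/2]].
X = CA⁻¹ = [[25, 20], [-24, -12]] · [[-2/3, 1], [5/6, -3/2]] = [[0, -5], [6, -6]].

X = [[0, -5], [6, -6]]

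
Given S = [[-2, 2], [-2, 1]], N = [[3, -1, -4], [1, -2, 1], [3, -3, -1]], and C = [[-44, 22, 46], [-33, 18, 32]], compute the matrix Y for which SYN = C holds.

Y = [[0, -4, 5], [-3, 1, -1]]

Y = S⁻¹CN⁻¹ (apply S⁻¹ on the left and N⁻¹ on the right).
det S = 2; the adjugate gives S⁻¹ = [[1/2, -1], [1, -1]].
det N = -1, so N⁻¹ = [[-5, -11, 9], [-4, -9, 7], [-3, -6, 5]].
S⁻¹C = [[11, -7, -9], [-11, 4, 14]].
Y = (S⁻¹C)N⁻¹ = [[0, -4, 5], [-3, 1, -1]].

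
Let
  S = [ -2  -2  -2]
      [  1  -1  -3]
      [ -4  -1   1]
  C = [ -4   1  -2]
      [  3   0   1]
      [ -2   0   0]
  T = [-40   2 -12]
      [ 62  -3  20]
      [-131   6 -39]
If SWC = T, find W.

Isolating W: multiply by S⁻¹ from the left and C⁻¹ from the right, so W = S⁻¹TC⁻¹.
S has determinant -4; S⁻¹ = [[1, -1, -1], [-11/4, 5/2, 2], [5/4, -3/2, -1]].
C has determinant -2; C⁻¹ = [[0, 0, -1/2], [1, 2, 1], [0, 1, 3/2]].
S⁻¹T = [[29, -1, 7], [3, -1, 5], [-12, 1, -6]].
W = (S⁻¹T)C⁻¹ = [[-1, 5, -5], [-1, 3, 5], [1, -4, -2]].

W = [[-1, 5, -5], [-1, 3, 5], [1, -4, -2]]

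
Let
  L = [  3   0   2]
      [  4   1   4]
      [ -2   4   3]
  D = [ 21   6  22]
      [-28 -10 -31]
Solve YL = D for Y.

Right-multiplying both sides by L⁻¹ gives Y = DL⁻¹.
L has determinant -3; L⁻¹ = [[13/3, -8/3, 2/3], [20/3, -13/3, 4/3], [-6, 4, -1]].
Y = DL⁻¹ = [[21, 6, 22], [-28, -10, -31]] · [[13/3, -8/3, 2/3], [20/3, -13/3, 4/3], [-6, 4, -1]] = [[-1, 6, 0], [-2, -6, -1]].

Y = [[-1, 6, 0], [-2, -6, -1]]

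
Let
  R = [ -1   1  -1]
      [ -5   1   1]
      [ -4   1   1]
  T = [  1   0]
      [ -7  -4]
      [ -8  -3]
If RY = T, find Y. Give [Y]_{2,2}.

Since R multiplies Y on the left, Y = R⁻¹T.
det R = 2, so R⁻¹ = [[0, -1, 1], [1/2, -5/2, 3], [-1/2, -3/2, 2]].
Y = R⁻¹T = [[0, -1, 1], [1/2, -5/2, 3], [-1/2, -3/2, 2]] · [[1, 0], [-7, -4], [-8, -3]] = [[-1, 1], [-6, 1], [-6, 0]].

1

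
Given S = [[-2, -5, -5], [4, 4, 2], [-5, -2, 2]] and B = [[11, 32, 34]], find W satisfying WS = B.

Since S sits to the right of W, W = BS⁻¹.
det S = 6, so S⁻¹ = [[2, 10/3, 5/3], [-3, -29/6, -8/3], [2, 7/2, 2]].
W = BS⁻¹ = [[11, 32, 34]] · [[2, 10/3, 5/3], [-3, -29/6, -8/3], [2, 7/2, 2]] = [[-6, 1, 1]].

W = [[-6, 1, 1]]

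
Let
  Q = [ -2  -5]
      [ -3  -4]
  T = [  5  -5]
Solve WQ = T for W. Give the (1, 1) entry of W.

5

Q is on the right of W, so right-multiply by Q⁻¹: W = TQ⁻¹.
det Q = -7; the adjugate gives Q⁻¹ = [[4/7, -5/7], [-3/7, 2/7]].
W = TQ⁻¹ = [[5, -5]] · [[4/7, -5/7], [-3/7, 2/7]] = [[5, -5]].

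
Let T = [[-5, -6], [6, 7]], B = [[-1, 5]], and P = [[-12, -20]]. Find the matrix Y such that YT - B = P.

Y = [[-1, -3]]

YT = P + B = [[-13, -15]].
Right-multiplying both sides by T⁻¹ gives Y = (P + B)T⁻¹.
det T = 1; the adjugate gives T⁻¹ = [[7, 6], [-6, -5]].
Y = (P + B)T⁻¹ = [[-1, -3]].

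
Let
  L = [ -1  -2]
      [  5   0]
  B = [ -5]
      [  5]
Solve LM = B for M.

M = [[1], [2]]

L is on the left of M, so left-multiply by L⁻¹: M = L⁻¹B.
det L = 10; the adjugate gives L⁻¹ = [[0, 1/5], [-1/2, -1/10]].
M = L⁻¹B = [[0, 1/5], [-1/2, -1/10]] · [[-5], [5]] = [[1], [2]].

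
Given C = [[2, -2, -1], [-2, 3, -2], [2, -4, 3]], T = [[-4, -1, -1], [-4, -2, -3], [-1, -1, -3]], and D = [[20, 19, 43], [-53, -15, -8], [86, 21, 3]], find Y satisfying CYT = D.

Left-multiply by C⁻¹ and right-multiply by T⁻¹: Y = C⁻¹DT⁻¹.
det C = -4; the adjugate gives C⁻¹ = [[-1/4, -5/2, -7/4], [-1/2, -2, -3/2], [-1/2, -1, -1/2]].
T has determinant -5; T⁻¹ = [[-3/5, 2/5, -1/5], [9/5, -11/5, 8/5], [-2/5, 3/5, -4/5]].
C⁻¹D = [[-23, -4, 4], [-33, -11, -10], [0, -5, -15]].
Y = (C⁻¹D)T⁻¹ = [[5, 2, -5], [4, 5, -3], [-3, 2, 4]].

Y = [[5, 2, -5], [4, 5, -3], [-3, 2, 4]]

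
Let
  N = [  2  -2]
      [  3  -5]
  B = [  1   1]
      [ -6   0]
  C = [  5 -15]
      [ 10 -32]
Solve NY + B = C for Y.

NY = C − B = [[4, -16], [16, -32]].
N is on the left of Y, so left-multiply by N⁻¹: Y = N⁻¹(C − B).
det N = -4, so N⁻¹ = [[5/4, -1/2], [3/4, -1/2]].
Y = N⁻¹(C − B) = [[-3, -4], [-5, 4]].

Y = [[-3, -4], [-5, 4]]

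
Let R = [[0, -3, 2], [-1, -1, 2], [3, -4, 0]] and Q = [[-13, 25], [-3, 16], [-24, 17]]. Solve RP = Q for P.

P = [[-4, -1], [3, -5], [-2, 5]]

Left-multiplying both sides by R⁻¹ gives P = R⁻¹Q.
R has determinant -4; R⁻¹ = [[-2, 2, 1], [-3/2, 3/2, 1/2], [-7/4, 9/4, 3/4]].
P = R⁻¹Q = [[-2, 2, 1], [-3/2, 3/2, 1/2], [-7/4, 9/4, 3/4]] · [[-13, 25], [-3, 16], [-24, 17]] = [[-4, -1], [3, -5], [-2, 5]].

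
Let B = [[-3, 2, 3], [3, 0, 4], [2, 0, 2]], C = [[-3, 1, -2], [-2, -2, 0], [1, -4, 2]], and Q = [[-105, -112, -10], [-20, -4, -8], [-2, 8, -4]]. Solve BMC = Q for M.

M = [[-4, -4, -4], [4, -3, 3], [4, 4, 3]]

Isolating M: multiply by B⁻¹ from the left and C⁻¹ from the right, so M = B⁻¹QC⁻¹.
det B = 4, so B⁻¹ = [[0, -1, 2], [1/2, -3, 21/4], [0, 1, -3/2]].
C has determinant -4; C⁻¹ = [[1, -3/2, 1], [-1, 1, -1], [-5/2, 11/4, -2]].
B⁻¹Q = [[16, 20, 0], [-3, -2, -2], [-17, -16, -2]].
M = (B⁻¹Q)C⁻¹ = [[-4, -4, -4], [4, -3, 3], [4, 4, 3]].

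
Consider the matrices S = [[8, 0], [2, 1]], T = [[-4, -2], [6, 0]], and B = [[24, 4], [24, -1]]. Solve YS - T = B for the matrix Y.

YS = B + T = [[20, 2], [30, -1]].
Right-multiplying both sides by S⁻¹ gives Y = (B + T)S⁻¹.
det S = 8, so S⁻¹ = [[1/8, 0], [-1/4, 1]].
Y = (B + T)S⁻¹ = [[2, 2], [4, -1]].

Y = [[2, 2], [4, -1]]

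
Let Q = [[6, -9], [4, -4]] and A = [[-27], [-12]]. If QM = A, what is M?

Since Q multiplies M on the left, M = Q⁻¹A.
det Q = 12, so Q⁻¹ = [[-1/3, 3/4], [-1/3, 1/2]].
M = Q⁻¹A = [[-1/3, 3/4], [-1/3, 1/2]] · [[-27], [-12]] = [[0], [3]].

M = [[0], [3]]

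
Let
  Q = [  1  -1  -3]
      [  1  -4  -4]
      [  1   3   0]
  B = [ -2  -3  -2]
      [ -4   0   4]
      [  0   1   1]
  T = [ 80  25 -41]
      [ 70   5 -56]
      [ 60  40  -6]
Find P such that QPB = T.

Isolating P: multiply by Q⁻¹ from the left and B⁻¹ from the right, so P = Q⁻¹TB⁻¹.
det Q = -5, so Q⁻¹ = [[-12/5, 9/5, 8/5], [4/5, -3/5, -1/5], [-7/5, 4/5, 3/5]].
B has determinant 4; B⁻¹ = [[-1, 1/4, -3], [1, -1/2, 4], [-1, 1/2, -3]].
Q⁻¹T = [[30, 13, -12], [10, 9, 2], [-20, -7, 9]].
P = (Q⁻¹T)B⁻¹ = [[-5, -5, -2], [-3, -1, 0], [4, 3, 5]].

P = [[-5, -5, -2], [-3, -1, 0], [4, 3, 5]]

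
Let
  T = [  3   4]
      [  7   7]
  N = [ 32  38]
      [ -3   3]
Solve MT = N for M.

M = [[6, 2], [6, -3]]

T is on the right of M, so right-multiply by T⁻¹: M = NT⁻¹.
T has determinant -7; T⁻¹ = [[-1, 4/7], [1, -3/7]].
M = NT⁻¹ = [[32, 38], [-3, 3]] · [[-1, 4/7], [1, -3/7]] = [[6, 2], [6, -3]].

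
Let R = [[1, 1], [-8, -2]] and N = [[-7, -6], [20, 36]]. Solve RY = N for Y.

Left-multiplying both sides by R⁻¹ gives Y = R⁻¹N.
det R = 6, so R⁻¹ = [[-1/3, -1/6], [4/3, 1/6]].
Y = R⁻¹N = [[-1/3, -1/6], [4/3, 1/6]] · [[-7, -6], [20, 36]] = [[-1, -4], [-6, -2]].

Y = [[-1, -4], [-6, -2]]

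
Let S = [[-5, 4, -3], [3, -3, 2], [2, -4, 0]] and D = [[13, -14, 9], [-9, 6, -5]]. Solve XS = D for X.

S is on the right of X, so right-multiply by S⁻¹: X = DS⁻¹.
det S = -6; the adjugate gives S⁻¹ = [[-4/3, -2, 1/6], [-2/3, -1, -1/6], [1, 2, -1/2]].
X = DS⁻¹ = [[13, -14, 9], [-9, 6, -5]] · [[-4/3, -2, 1/6], [-2/3, -1, -1/6], [1, 2, -1/2]] = [[1, 6, 0], [3, 2, 0]].

X = [[1, 6, 0], [3, 2, 0]]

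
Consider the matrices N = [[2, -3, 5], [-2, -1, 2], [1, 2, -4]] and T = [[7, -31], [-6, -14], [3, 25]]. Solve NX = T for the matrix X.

N is on the left of X, so left-multiply by N⁻¹: X = N⁻¹T.
N has determinant 3; N⁻¹ = [[0, -2/3, -1/3], [-2, -13/3, -14/3], [-1, -7/3, -8/3]].
X = N⁻¹T = [[0, -2/3, -1/3], [-2, -13/3, -14/3], [-1, -7/3, -8/3]] · [[7, -31], [-6, -14], [3, 25]] = [[3, 1], [-2, 6], [-1, -3]].

X = [[3, 1], [-2, 6], [-1, -3]]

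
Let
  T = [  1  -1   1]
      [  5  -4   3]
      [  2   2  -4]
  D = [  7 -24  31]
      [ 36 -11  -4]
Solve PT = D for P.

Since T sits to the right of P, P = DT⁻¹.
T has determinant 2; T⁻¹ = [[5, -1, 1/2], [13, -3, 1], [9, -2, 1/2]].
P = DT⁻¹ = [[7, -24, 31], [36, -11, -4]] · [[5, -1, 1/2], [13, -3, 1], [9, -2, 1/2]] = [[2, 3, -5], [1, 5, 5]].

P = [[2, 3, -5], [1, 5, 5]]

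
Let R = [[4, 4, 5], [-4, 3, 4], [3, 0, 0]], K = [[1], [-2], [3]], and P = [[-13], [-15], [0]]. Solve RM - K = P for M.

RM = P + K = [[-12], [-17], [3]].
Left-multiplying both sides by R⁻¹ gives M = R⁻¹(P + K).
det R = 3; the adjugate gives R⁻¹ = [[0, 0, 1/3], [4, -5, -12], [-3, 4, 28/3]].
M = R⁻¹(P + K) = [[1], [1], [-4]].

M = [[1], [1], [-4]]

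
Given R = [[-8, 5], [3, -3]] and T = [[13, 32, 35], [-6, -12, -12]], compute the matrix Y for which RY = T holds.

Y = [[-1, -4, -5], [1, 0, -1]]

R is on the left of Y, so left-multiply by R⁻¹: Y = R⁻¹T.
det R = 9; the adjugate gives R⁻¹ = [[-1/3, -5/9], [-1/3, -8/9]].
Y = R⁻¹T = [[-1/3, -5/9], [-1/3, -8/9]] · [[13, 32, 35], [-6, -12, -12]] = [[-1, -4, -5], [1, 0, -1]].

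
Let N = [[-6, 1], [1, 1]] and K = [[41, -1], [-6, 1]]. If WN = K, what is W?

Right-multiplying both sides by N⁻¹ gives W = KN⁻¹.
det N = -7; the adjugate gives N⁻¹ = [[-1/7, 1/7], [1/7, 6/7]].
W = KN⁻¹ = [[41, -1], [-6, 1]] · [[-1/7, 1/7], [1/7, 6/7]] = [[-6, 5], [1, 0]].

W = [[-6, 5], [1, 0]]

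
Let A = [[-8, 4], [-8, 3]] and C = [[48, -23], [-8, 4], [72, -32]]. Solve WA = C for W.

W = [[-5, -1], [1, 0], [-5, -4]]

A is on the right of W, so right-multiply by A⁻¹: W = CA⁻¹.
det A = 8, so A⁻¹ = [[3/8, -1/2], [1, -1]].
W = CA⁻¹ = [[48, -23], [-8, 4], [72, -32]] · [[3/8, -1/2], [1, -1]] = [[-5, -1], [1, 0], [-5, -4]].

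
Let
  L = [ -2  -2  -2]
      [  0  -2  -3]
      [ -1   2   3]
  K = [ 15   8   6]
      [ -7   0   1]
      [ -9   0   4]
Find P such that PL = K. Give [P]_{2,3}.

5

Right-multiplying both sides by L⁻¹ gives P = KL⁻¹.
L has determinant -2; L⁻¹ = [[0, -1, -1], [-3/2, 4, 3], [1, -3, -2]].
P = KL⁻¹ = [[15, 8, 6], [-7, 0, 1], [-9, 0, 4]] · [[0, -1, -1], [-3/2, 4, 3], [1, -3, -2]] = [[-6, -1, -3], [1, 4, 5], [4, -3, 1]].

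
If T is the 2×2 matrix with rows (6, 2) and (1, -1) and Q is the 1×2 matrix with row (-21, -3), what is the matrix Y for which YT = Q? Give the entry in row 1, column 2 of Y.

T is on the right of Y, so right-multiply by T⁻¹: Y = QT⁻¹.
det T = -8, so T⁻¹ = [[1/8, 1/4], [1/8, -3/4]].
Y = QT⁻¹ = [[-21, -3]] · [[1/8, 1/4], [1/8, -3/4]] = [[-3, -3]].

-3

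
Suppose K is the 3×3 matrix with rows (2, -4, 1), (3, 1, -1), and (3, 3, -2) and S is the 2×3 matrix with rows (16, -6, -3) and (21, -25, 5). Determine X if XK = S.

Right-multiplying both sides by K⁻¹ gives X = SK⁻¹.
det K = -4, so K⁻¹ = [[-1/4, 5/4, -3/4], [-3/4, 7/4, -5/4], [-3/2, 9/2, -7/2]].
X = SK⁻¹ = [[16, -6, -3], [21, -25, 5]] · [[-1/4, 5/4, -3/4], [-3/4, 7/4, -5/4], [-3/2, 9/2, -7/2]] = [[5, -4, 6], [6, 5, -2]].

X = [[5, -4, 6], [6, 5, -2]]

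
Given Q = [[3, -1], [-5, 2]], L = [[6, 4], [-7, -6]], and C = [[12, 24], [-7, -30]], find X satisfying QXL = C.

X = [[-3, -5], [3, -3]]

X = Q⁻¹CL⁻¹ (apply Q⁻¹ on the left and L⁻¹ on the right).
det Q = 1, so Q⁻¹ = [[2, 1], [5, 3]].
L has determinant -8; L⁻¹ = [[3/4, 1/2], [-7/8, -3/4]].
Q⁻¹C = [[17, 18], [39, 30]].
X = (Q⁻¹C)L⁻¹ = [[-3, -5], [3, -3]].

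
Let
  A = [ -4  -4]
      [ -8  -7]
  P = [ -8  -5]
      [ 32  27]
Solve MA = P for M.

M = [[-4, 3], [2, -5]]

A is on the right of M, so right-multiply by A⁻¹: M = PA⁻¹.
det A = -4, so A⁻¹ = [[7/4, -1], [-2, 1]].
M = PA⁻¹ = [[-8, -5], [32, 27]] · [[7/4, -1], [-2, 1]] = [[-4, 3], [2, -5]].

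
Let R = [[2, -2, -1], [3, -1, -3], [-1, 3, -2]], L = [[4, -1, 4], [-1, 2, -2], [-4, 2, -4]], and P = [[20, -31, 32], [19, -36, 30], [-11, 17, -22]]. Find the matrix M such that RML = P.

M = [[-3, 0, -1], [-2, 5, 0], [1, 2, 3]]

Left-multiply by R⁻¹ and right-multiply by L⁻¹: M = R⁻¹PL⁻¹.
det R = -4, so R⁻¹ = [[-11/4, 7/4, -5/4], [-9/4, 5/4, -3/4], [-2, 1, -1]].
det L = 4; the adjugate gives L⁻¹ = [[-1, 1, -3/2], [1, 0, 1], [3/2, -1, 7/4]].
R⁻¹P = [[-8, 1, -8], [-13, 12, -18], [-10, 9, -12]].
M = (R⁻¹P)L⁻¹ = [[-3, 0, -1], [-2, 5, 0], [1, 2, 3]].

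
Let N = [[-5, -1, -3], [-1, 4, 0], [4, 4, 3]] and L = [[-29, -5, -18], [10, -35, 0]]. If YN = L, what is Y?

Right-multiplying both sides by N⁻¹ gives Y = LN⁻¹.
N has determinant -3; N⁻¹ = [[-4, 3, -4], [-1, 1, -1], [20/3, -16/3, 7]].
Y = LN⁻¹ = [[-29, -5, -18], [10, -35, 0]] · [[-4, 3, -4], [-1, 1, -1], [20/3, -16/3, 7]] = [[1, 4, -5], [-5, -5, -5]].

Y = [[1, 4, -5], [-5, -5, -5]]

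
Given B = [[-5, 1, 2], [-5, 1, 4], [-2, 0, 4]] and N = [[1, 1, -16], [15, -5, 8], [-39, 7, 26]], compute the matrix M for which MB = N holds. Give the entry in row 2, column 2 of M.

-1

Since B sits to the right of M, M = NB⁻¹.
det B = -4, so B⁻¹ = [[-1, 1, -1/2], [-3, 4, -5/2], [-1/2, 1/2, 0]].
M = NB⁻¹ = [[1, 1, -16], [15, -5, 8], [-39, 7, 26]] · [[-1, 1, -1/2], [-3, 4, -5/2], [-1/2, 1/2, 0]] = [[4, -3, -3], [-4, -1, 5], [5, 2, 2]].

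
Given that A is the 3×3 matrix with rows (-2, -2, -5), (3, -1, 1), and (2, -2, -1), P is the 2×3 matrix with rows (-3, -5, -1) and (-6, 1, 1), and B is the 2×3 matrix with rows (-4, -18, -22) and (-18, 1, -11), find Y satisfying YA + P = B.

YA = B − P = [[-1, -13, -21], [-12, 0, -12]].
Since A sits to the right of Y, Y = (B − P)A⁻¹.
A has determinant 4; A⁻¹ = [[3/4, 2, -7/4], [5/4, 3, -13/4], [-1, -2, 2]].
Y = (B − P)A⁻¹ = [[4, 1, 2], [3, 0, -3]].

Y = [[4, 1, 2], [3, 0, -3]]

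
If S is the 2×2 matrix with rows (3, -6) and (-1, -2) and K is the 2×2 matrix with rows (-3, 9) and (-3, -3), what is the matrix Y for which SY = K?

S is on the left of Y, so left-multiply by S⁻¹: Y = S⁻¹K.
det S = -12, so S⁻¹ = [[1/6, -1/2], [-1/12, -1/4]].
Y = S⁻¹K = [[1/6, -1/2], [-1/12, -1/4]] · [[-3, 9], [-3, -3]] = [[1, 3], [1, 0]].

Y = [[1, 3], [1, 0]]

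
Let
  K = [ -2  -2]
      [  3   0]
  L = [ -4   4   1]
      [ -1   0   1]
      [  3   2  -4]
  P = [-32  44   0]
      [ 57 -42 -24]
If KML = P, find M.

M = [[-4, 0, 1], [-1, 1, -2]]

M = K⁻¹PL⁻¹ (apply K⁻¹ on the left and L⁻¹ on the right).
det K = 6, so K⁻¹ = [[0, 1/3], [-1/2, -1/3]].
det L = 2; the adjugate gives L⁻¹ = [[-1, 9, 2], [-1/2, 13/2, 3/2], [-1, 10, 2]].
K⁻¹P = [[19, -14, -8], [-3, -8, 8]].
M = (K⁻¹P)L⁻¹ = [[-4, 0, 1], [-1, 1, -2]].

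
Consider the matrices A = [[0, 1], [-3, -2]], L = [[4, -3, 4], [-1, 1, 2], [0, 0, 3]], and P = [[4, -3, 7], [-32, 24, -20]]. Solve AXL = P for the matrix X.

X = A⁻¹PL⁻¹ (apply A⁻¹ on the left and L⁻¹ on the right).
det A = 3; the adjugate gives A⁻¹ = [[-2/3, -1/3], [1, 0]].
det L = 3; the adjugate gives L⁻¹ = [[1, 3, -10/3], [1, 4, -4], [0, 0, 1/3]].
A⁻¹P = [[8, -6, 2], [4, -3, 7]].
X = (A⁻¹P)L⁻¹ = [[2, 0, -2], [1, 0, 1]].

X = [[2, 0, -2], [1, 0, 1]]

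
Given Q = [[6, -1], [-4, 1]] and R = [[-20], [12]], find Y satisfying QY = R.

Y = [[-4], [-4]]

Q is on the left of Y, so left-multiply by Q⁻¹: Y = Q⁻¹R.
det Q = 2, so Q⁻¹ = [[1/2, 1/2], [2, 3]].
Y = Q⁻¹R = [[1/2, 1/2], [2, 3]] · [[-20], [12]] = [[-4], [-4]].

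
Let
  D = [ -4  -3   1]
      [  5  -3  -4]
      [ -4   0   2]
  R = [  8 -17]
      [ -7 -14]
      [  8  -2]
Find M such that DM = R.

M = [[-5, 2], [2, 4], [-6, 3]]

Left-multiplying both sides by D⁻¹ gives M = D⁻¹R.
det D = -6; the adjugate gives D⁻¹ = [[1, -1, -5/2], [-1, 2/3, 11/6], [2, -2, -9/2]].
M = D⁻¹R = [[1, -1, -5/2], [-1, 2/3, 11/6], [2, -2, -9/2]] · [[8, -17], [-7, -14], [8, -2]] = [[-5, 2], [2, 4], [-6, 3]].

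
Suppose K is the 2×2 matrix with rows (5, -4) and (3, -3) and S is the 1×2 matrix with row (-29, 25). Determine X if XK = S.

Since K sits to the right of X, X = SK⁻¹.
det K = -3; the adjugate gives K⁻¹ = [[1, -4/3], [1, -5/3]].
X = SK⁻¹ = [[-29, 25]] · [[1, -4/3], [1, -5/3]] = [[-4, -3]].

X = [[-4, -3]]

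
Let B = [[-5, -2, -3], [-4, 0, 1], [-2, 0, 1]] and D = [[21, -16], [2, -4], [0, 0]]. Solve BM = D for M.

M = [[-1, 2], [-5, -3], [-2, 4]]

Left-multiplying both sides by B⁻¹ gives M = B⁻¹D.
det B = -4, so B⁻¹ = [[0, -1/2, 1/2], [-1/2, 11/4, -17/4], [0, -1, 2]].
M = B⁻¹D = [[0, -1/2, 1/2], [-1/2, 11/4, -17/4], [0, -1, 2]] · [[21, -16], [2, -4], [0, 0]] = [[-1, 2], [-5, -3], [-2, 4]].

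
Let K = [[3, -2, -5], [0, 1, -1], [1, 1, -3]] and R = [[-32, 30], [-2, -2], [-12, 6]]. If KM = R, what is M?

M = [[2, 4], [4, -4], [6, -2]]

Since K multiplies M on the left, M = K⁻¹R.
K has determinant 1; K⁻¹ = [[-2, -11, 7], [-1, -4, 3], [-1, -5, 3]].
M = K⁻¹R = [[-2, -11, 7], [-1, -4, 3], [-1, -5, 3]] · [[-32, 30], [-2, -2], [-12, 6]] = [[2, 4], [4, -4], [6, -2]].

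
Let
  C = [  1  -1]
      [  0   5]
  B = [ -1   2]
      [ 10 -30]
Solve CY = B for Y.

Since C multiplies Y on the left, Y = C⁻¹B.
det C = 5; the adjugate gives C⁻¹ = [[1, 1/5], [0, 1/5]].
Y = C⁻¹B = [[1, 1/5], [0, 1/5]] · [[-1, 2], [10, -30]] = [[1, -4], [2, -6]].

Y = [[1, -4], [2, -6]]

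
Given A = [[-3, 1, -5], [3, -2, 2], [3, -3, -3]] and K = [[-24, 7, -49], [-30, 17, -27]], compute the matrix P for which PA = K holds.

P = [[6, -5, 3], [4, -5, -1]]

Since A sits to the right of P, P = KA⁻¹.
A has determinant -6; A⁻¹ = [[-2, -3, 4/3], [-5/2, -4, 3/2], [1/2, 1, -1/2]].
P = KA⁻¹ = [[-24, 7, -49], [-30, 17, -27]] · [[-2, -3, 4/3], [-5/2, -4, 3/2], [1/2, 1, -1/2]] = [[6, -5, 3], [4, -5, -1]].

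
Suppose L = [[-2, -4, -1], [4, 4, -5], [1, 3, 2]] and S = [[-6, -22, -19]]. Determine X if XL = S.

X = [[2, 1, -6]]

Since L sits to the right of X, X = SL⁻¹.
det L = -2; the adjugate gives L⁻¹ = [[-23/2, -5/2, -12], [13/2, 3/2, 7], [-4, -1, -4]].
X = SL⁻¹ = [[-6, -22, -19]] · [[-23/2, -5/2, -12], [13/2, 3/2, 7], [-4, -1, -4]] = [[2, 1, -6]].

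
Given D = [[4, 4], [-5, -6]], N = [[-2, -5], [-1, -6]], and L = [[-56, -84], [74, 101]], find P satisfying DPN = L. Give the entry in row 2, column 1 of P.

4

P = D⁻¹LN⁻¹ (apply D⁻¹ on the left and N⁻¹ on the right).
det D = -4, so D⁻¹ = [[3/2, 1], [-5/4, -1]].
det N = 7, so N⁻¹ = [[-6/7, 5/7], [1/7, -2/7]].
D⁻¹L = [[-10, -25], [-4, 4]].
P = (D⁻¹L)N⁻¹ = [[5, 0], [4, -4]].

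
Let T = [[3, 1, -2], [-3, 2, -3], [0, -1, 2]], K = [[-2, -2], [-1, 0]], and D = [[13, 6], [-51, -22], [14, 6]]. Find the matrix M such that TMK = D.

M = [[-2, -5], [1, 4], [-1, -2]]

Isolating M: multiply by T⁻¹ from the left and K⁻¹ from the right, so M = T⁻¹DK⁻¹.
det T = 3, so T⁻¹ = [[1/3, 0, 1/3], [2, 2, 5], [1, 1, 3]].
det K = -2, so K⁻¹ = [[0, -1], [-1/2, 1]].
T⁻¹D = [[9, 4], [-6, -2], [4, 2]].
M = (T⁻¹D)K⁻¹ = [[-2, -5], [1, 4], [-1, -2]].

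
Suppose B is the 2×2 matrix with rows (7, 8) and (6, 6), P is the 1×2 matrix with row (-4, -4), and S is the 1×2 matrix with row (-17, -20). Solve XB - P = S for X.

X = [[-3, 0]]

XB = S + P = [[-21, -24]].
Right-multiplying both sides by B⁻¹ gives X = (S + P)B⁻¹.
det B = -6, so B⁻¹ = [[-1, 4/3], [1, -7/6]].
X = (S + P)B⁻¹ = [[-3, 0]].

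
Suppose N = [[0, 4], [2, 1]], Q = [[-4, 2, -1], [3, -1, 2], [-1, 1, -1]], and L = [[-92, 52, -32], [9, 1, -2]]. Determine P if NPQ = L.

P = N⁻¹LQ⁻¹ (apply N⁻¹ on the left and Q⁻¹ on the right).
det N = -8, so N⁻¹ = [[-1/8, 1/2], [1/4, 0]].
det Q = 4; the adjugate gives Q⁻¹ = [[-1/4, 1/4, 3/4], [1/4, 3/4, 5/4], [1/2, 1/2, -1/2]].
N⁻¹L = [[16, -6, 3], [-23, 13, -8]].
P = (N⁻¹L)Q⁻¹ = [[-4, 1, 3], [5, 0, 3]].

P = [[-4, 1, 3], [5, 0, 3]]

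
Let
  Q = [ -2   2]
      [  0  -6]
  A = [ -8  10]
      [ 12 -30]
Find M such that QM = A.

M = [[2, 0], [-2, 5]]

Since Q multiplies M on the left, M = Q⁻¹A.
Q has determinant 12; Q⁻¹ = [[-1/2, -1/6], [0, -1/6]].
M = Q⁻¹A = [[-1/2, -1/6], [0, -1/6]] · [[-8, 10], [12, -30]] = [[2, 0], [-2, 5]].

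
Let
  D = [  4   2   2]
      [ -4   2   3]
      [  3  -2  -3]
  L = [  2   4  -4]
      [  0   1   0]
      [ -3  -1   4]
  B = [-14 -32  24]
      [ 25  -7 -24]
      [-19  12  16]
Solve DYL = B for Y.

Isolating Y: multiply by D⁻¹ from the left and L⁻¹ from the right, so Y = D⁻¹BL⁻¹.
D has determinant -2; D⁻¹ = [[0, -1, -1], [3/2, 9, 10], [-1, -7, -8]].
det L = -4; the adjugate gives L⁻¹ = [[-1, 3, -1], [0, 1, 0], [-3/4, 5/2, -1/2]].
D⁻¹B = [[-6, -5, 8], [14, 9, -20], [-9, -15, 16]].
Y = (D⁻¹B)L⁻¹ = [[0, -3, 2], [1, 1, -4], [-3, -2, 1]].

Y = [[0, -3, 2], [1, 1, -4], [-3, -2, 1]]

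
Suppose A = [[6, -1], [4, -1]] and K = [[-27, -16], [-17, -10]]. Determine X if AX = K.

X = [[-5, -3], [-3, -2]]

Left-multiplying both sides by A⁻¹ gives X = A⁻¹K.
det A = -2, so A⁻¹ = [[1/2, -1/2], [2, -3]].
X = A⁻¹K = [[1/2, -1/2], [2, -3]] · [[-27, -16], [-17, -10]] = [[-5, -3], [-3, -2]].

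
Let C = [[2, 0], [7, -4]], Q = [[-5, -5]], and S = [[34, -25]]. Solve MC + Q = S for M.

MC = S − Q = [[39, -20]].
C is on the right of M, so right-multiply by C⁻¹: M = (S − Q)C⁻¹.
C has determinant -8; C⁻¹ = [[1/2, 0], [7/8, -1/4]].
M = (S − Q)C⁻¹ = [[2, 5]].

M = [[2, 5]]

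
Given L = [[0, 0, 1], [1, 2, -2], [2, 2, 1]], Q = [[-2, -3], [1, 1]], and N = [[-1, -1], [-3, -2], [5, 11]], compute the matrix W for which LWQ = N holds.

Left-multiply by L⁻¹ and right-multiply by Q⁻¹: W = L⁻¹NQ⁻¹.
det L = -2; the adjugate gives L⁻¹ = [[-3, -1, 1], [5/2, 1, -1/2], [1, 0, 0]].
det Q = 1, so Q⁻¹ = [[1, 3], [-1, -2]].
L⁻¹N = [[11, 16], [-8, -10], [-1, -1]].
W = (L⁻¹N)Q⁻¹ = [[-5, 1], [2, -4], [0, -1]].

W = [[-5, 1], [2, -4], [0, -1]]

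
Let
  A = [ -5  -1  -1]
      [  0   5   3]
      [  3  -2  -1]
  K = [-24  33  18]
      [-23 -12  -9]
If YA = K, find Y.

Since A sits to the right of Y, Y = KA⁻¹.
det A = 1, so A⁻¹ = [[1, 1, 2], [9, 8, 15], [-15, -13, -25]].
Y = KA⁻¹ = [[-24, 33, 18], [-23, -12, -9]] · [[1, 1, 2], [9, 8, 15], [-15, -13, -25]] = [[3, 6, -3], [4, -2, -1]].

Y = [[3, 6, -3], [4, -2, -1]]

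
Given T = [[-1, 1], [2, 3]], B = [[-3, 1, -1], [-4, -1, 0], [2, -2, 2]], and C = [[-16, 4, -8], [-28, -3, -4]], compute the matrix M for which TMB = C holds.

M = [[2, -1, 3], [-2, 3, -3]]

Left-multiply by T⁻¹ and right-multiply by B⁻¹: M = T⁻¹CB⁻¹.
det T = -5; the adjugate gives T⁻¹ = [[-3/5, 1/5], [2/5, 1/5]].
det B = 4; the adjugate gives B⁻¹ = [[-1/2, 0, -1/4], [2, -1, 1], [5/2, -1, 7/4]].
T⁻¹C = [[4, -3, 4], [-12, 1, -4]].
M = (T⁻¹C)B⁻¹ = [[2, -1, 3], [-2, 3, -3]].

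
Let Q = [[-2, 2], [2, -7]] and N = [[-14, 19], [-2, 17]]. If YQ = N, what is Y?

Y = [[6, -1], [-2, -3]]

Q is on the right of Y, so right-multiply by Q⁻¹: Y = NQ⁻¹.
Q has determinant 10; Q⁻¹ = [[-7/10, -1/5], [-1/5, -1/5]].
Y = NQ⁻¹ = [[-14, 19], [-2, 17]] · [[-7/10, -1/5], [-1/5, -1/5]] = [[6, -1], [-2, -3]].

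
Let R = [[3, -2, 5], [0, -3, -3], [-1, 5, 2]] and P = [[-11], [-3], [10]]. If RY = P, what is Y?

Y = [[4], [4], [-3]]

Since R multiplies Y on the left, Y = R⁻¹P.
det R = 6, so R⁻¹ = [[3/2, 29/6, 7/2], [1/2, 11/6, 3/2], [-1/2, -13/6, -3/2]].
Y = R⁻¹P = [[3/2, 29/6, 7/2], [1/2, 11/6, 3/2], [-1/2, -13/6, -3/2]] · [[-11], [-3], [10]] = [[4], [4], [-3]].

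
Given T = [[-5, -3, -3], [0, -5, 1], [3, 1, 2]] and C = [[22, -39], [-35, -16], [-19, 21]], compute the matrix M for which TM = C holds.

M = [[-5, 3], [6, 4], [-5, 4]]

Since T multiplies M on the left, M = T⁻¹C.
T has determinant 1; T⁻¹ = [[-11, 3, -18], [3, -1, 5], [15, -4, 25]].
M = T⁻¹C = [[-11, 3, -18], [3, -1, 5], [15, -4, 25]] · [[22, -39], [-35, -16], [-19, 21]] = [[-5, 3], [6, 4], [-5, 4]].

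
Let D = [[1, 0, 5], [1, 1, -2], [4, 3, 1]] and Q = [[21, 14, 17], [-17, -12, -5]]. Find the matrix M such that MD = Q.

M = [[2, -1, 5], [-3, -6, -2]]

Right-multiplying both sides by D⁻¹ gives M = QD⁻¹.
det D = 2; the adjugate gives D⁻¹ = [[7/2, 15/2, -5/2], [-9/2, -19/2, 7/2], [-1/2, -3/2, 1/2]].
M = QD⁻¹ = [[21, 14, 17], [-17, -12, -5]] · [[7/2, 15/2, -5/2], [-9/2, -19/2, 7/2], [-1/2, -3/2, 1/2]] = [[2, -1, 5], [-3, -6, -2]].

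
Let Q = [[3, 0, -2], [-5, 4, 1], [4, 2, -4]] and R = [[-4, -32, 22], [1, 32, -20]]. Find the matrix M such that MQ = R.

M = [[-6, -6, -4], [5, 6, 4]]

Right-multiplying both sides by Q⁻¹ gives M = RQ⁻¹.
det Q = -2, so Q⁻¹ = [[9, 2, -4], [8, 2, -7/2], [13, 3, -6]].
M = RQ⁻¹ = [[-4, -32, 22], [1, 32, -20]] · [[9, 2, -4], [8, 2, -7/2], [13, 3, -6]] = [[-6, -6, -4], [5, 6, 4]].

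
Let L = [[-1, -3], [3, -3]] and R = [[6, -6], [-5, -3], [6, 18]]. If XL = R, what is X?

X = [[0, 2], [2, -1], [-6, 0]]

Right-multiplying both sides by L⁻¹ gives X = RL⁻¹.
L has determinant 12; L⁻¹ = [[-1/4, 1/4], [-1/4, -1/12]].
X = RL⁻¹ = [[6, -6], [-5, -3], [6, 18]] · [[-1/4, 1/4], [-1/4, -1/12]] = [[0, 2], [2, -1], [-6, 0]].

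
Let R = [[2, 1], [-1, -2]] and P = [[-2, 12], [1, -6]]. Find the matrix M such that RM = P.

R is on the left of M, so left-multiply by R⁻¹: M = R⁻¹P.
det R = -3, so R⁻¹ = [[2/3, 1/3], [-1/3, -2/3]].
M = R⁻¹P = [[2/3, 1/3], [-1/3, -2/3]] · [[-2, 12], [1, -6]] = [[-1, 6], [0, 0]].

M = [[-1, 6], [0, 0]]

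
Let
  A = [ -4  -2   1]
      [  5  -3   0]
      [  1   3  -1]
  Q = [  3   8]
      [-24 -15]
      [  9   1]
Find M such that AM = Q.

Left-multiplying both sides by A⁻¹ gives M = A⁻¹Q.
det A = -4; the adjugate gives A⁻¹ = [[-3/4, -1/4, -3/4], [-5/4, -3/4, -5/4], [-9/2, -5/2, -11/2]].
M = A⁻¹Q = [[-3/4, -1/4, -3/4], [-5/4, -3/4, -5/4], [-9/2, -5/2, -11/2]] · [[3, 8], [-24, -15], [9, 1]] = [[-3, -3], [3, 0], [-3, -4]].

M = [[-3, -3], [3, 0], [-3, -4]]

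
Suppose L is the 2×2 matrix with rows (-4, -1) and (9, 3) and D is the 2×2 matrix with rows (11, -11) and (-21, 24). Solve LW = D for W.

W = [[-4, 3], [5, -1]]

Left-multiplying both sides by L⁻¹ gives W = L⁻¹D.
det L = -3; the adjugate gives L⁻¹ = [[-1, -1/3], [3, 4/3]].
W = L⁻¹D = [[-1, -1/3], [3, 4/3]] · [[11, -11], [-21, 24]] = [[-4, 3], [5, -1]].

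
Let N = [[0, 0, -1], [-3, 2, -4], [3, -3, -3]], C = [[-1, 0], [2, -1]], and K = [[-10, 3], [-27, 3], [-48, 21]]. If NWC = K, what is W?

Isolating W: multiply by N⁻¹ from the left and C⁻¹ from the right, so W = N⁻¹KC⁻¹.
det N = -3, so N⁻¹ = [[6, -1, -2/3], [7, -1, -1], [-1, 0, 0]].
det C = 1; the adjugate gives C⁻¹ = [[-1, 0], [-2, -1]].
N⁻¹K = [[-1, 1], [5, -3], [10, -3]].
W = (N⁻¹K)C⁻¹ = [[-1, -1], [1, 3], [-4, 3]].

W = [[-1, -1], [1, 3], [-4, 3]]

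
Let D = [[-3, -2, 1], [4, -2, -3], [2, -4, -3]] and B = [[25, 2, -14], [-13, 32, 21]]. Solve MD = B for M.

Since D sits to the right of M, M = BD⁻¹.
det D = -6; the adjugate gives D⁻¹ = [[1, 5/3, -4/3], [-1, -7/6, 5/6], [2, 8/3, -7/3]].
M = BD⁻¹ = [[25, 2, -14], [-13, 32, 21]] · [[1, 5/3, -4/3], [-1, -7/6, 5/6], [2, 8/3, -7/3]] = [[-5, 2, 1], [-3, -3, -5]].

M = [[-5, 2, 1], [-3, -3, -5]]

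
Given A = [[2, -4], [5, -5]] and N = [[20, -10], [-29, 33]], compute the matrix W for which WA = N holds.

W = [[-5, 6], [-2, -5]]

Since A sits to the right of W, W = NA⁻¹.
det A = 10; the adjugate gives A⁻¹ = [[-1/2, 2/5], [-1/2, 1/5]].
W = NA⁻¹ = [[20, -10], [-29, 33]] · [[-1/2, 2/5], [-1/2, 1/5]] = [[-5, 6], [-2, -5]].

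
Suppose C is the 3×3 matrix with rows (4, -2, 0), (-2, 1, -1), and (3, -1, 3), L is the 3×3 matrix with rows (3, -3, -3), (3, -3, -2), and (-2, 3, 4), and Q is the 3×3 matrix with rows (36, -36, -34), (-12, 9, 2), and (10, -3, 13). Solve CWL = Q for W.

W = C⁻¹QL⁻¹ (apply C⁻¹ on the left and L⁻¹ on the right).
det C = 2; the adjugate gives C⁻¹ = [[1, 3, 1], [3/2, 6, 2], [-1/2, -1, 0]].
L has determinant -3; L⁻¹ = [[2, -1, 1], [8/3, -2, 1], [-1, 1, 0]].
C⁻¹Q = [[10, -12, -15], [2, -6, -13], [-6, 9, 15]].
W = (C⁻¹Q)L⁻¹ = [[3, -1, -2], [1, -3, -4], [-3, 3, 3]].

W = [[3, -1, -2], [1, -3, -4], [-3, 3, 3]]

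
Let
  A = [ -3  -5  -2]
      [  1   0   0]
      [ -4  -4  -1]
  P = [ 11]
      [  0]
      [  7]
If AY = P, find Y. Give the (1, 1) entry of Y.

A is on the left of Y, so left-multiply by A⁻¹: Y = A⁻¹P.
det A = 3, so A⁻¹ = [[0, 1, 0], [1/3, -5/3, -2/3], [-4/3, 8/3, 5/3]].
Y = A⁻¹P = [[0, 1, 0], [1/3, -5/3, -2/3], [-4/3, 8/3, 5/3]] · [[11], [0], [7]] = [[0], [-1], [-3]].

0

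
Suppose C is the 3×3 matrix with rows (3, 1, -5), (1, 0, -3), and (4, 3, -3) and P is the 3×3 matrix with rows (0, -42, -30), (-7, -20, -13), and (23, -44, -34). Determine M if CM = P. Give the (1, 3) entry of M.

-4

Since C multiplies M on the left, M = C⁻¹P.
det C = 3, so C⁻¹ = [[3, -4, -1], [-3, 11/3, 4/3], [1, -5/3, -1/3]].
M = C⁻¹P = [[3, -4, -1], [-3, 11/3, 4/3], [1, -5/3, -1/3]] · [[0, -42, -30], [-7, -20, -13], [23, -44, -34]] = [[5, -2, -4], [5, -6, -3], [4, 6, 3]].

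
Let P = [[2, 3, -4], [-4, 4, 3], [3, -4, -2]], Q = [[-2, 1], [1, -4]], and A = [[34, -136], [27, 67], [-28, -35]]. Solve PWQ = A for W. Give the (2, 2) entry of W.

2

Left-multiply by P⁻¹ and right-multiply by Q⁻¹: W = P⁻¹AQ⁻¹.
P has determinant -5; P⁻¹ = [[-4/5, -22/5, -5], [-1/5, -8/5, -2], [-4/5, -17/5, -4]].
det Q = 7; the adjugate gives Q⁻¹ = [[-4/7, -1/7], [-1/7, -2/7]].
P⁻¹A = [[-6, -11], [6, -10], [-7, 21]].
W = (P⁻¹A)Q⁻¹ = [[5, 4], [-2, 2], [1, -5]].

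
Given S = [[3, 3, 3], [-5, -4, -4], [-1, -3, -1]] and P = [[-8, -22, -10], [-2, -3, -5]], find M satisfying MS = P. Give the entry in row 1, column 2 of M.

S is on the right of M, so right-multiply by S⁻¹: M = PS⁻¹.
det S = 6, so S⁻¹ = [[-4/3, -1, 0], [-1/6, 0, -1/2], [11/6, 1, 1/2]].
M = PS⁻¹ = [[-8, -22, -10], [-2, -3, -5]] · [[-4/3, -1, 0], [-1/6, 0, -1/2], [11/6, 1, 1/2]] = [[-4, -2, 6], [-6, -3, -1]].

-2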